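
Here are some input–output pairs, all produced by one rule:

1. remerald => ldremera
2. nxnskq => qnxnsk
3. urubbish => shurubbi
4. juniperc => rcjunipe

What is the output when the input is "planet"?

The pattern: move the first 2 characters to the end (rotate left by 2), then swap the front and back halves of the string.
Working it through for "planet": intermediate "anetpl", final "tplane".
(Check on "juniperc": → "nipercju" → "rcjunipe" ✓)

tplane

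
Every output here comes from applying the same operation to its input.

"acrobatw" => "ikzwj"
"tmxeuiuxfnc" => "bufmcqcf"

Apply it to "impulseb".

Looking at the pairs, the operation is to shift every letter 8 places forward in the alphabet (wrapping around), then delete the last 3 characters.
Starting from "impulseb": after the first operation, "quxctamj"; after the second, "quxct".
(Check on "acrobatw": → "ikzwjibe" → "ikzwj" ✓)

quxct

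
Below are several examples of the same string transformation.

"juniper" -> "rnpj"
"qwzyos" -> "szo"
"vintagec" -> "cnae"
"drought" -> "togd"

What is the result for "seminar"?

rmns

The pattern: swap the first and last characters, then keep every other character starting from the first (positions 1st, 3rd, 5th, ...).
Applying that to "seminar" gives "rmns".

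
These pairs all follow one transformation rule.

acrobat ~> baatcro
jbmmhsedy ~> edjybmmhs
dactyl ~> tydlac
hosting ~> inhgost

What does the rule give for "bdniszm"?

Rule — swap the first and last characters, then move the last 3 characters to the front (rotate right by 3).
On "bdniszm" that produces "szbmdni".

szbmdni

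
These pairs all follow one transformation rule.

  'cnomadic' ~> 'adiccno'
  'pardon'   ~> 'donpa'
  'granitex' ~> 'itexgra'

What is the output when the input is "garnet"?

netga

In each case the input is transformed by: swap the front and back halves of the string, then delete the last character.
"garnet" → "netgar" → "netga".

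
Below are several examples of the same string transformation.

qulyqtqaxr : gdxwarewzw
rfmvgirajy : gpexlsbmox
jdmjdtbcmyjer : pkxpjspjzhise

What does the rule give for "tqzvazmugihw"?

onczwfbgfsam

Each output is the input with this applied: shift every letter 6 places forward in the alphabet (wrapping around), then move the last 3 characters to the front (rotate right by 3).
Working it through for "tqzvazmugihw": intermediate "zwfbgfsamonc", final "onczwfbgfsam".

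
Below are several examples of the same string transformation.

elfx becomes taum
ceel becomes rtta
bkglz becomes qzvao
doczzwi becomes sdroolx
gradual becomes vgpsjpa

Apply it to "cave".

rpkt

The transformation: shift every letter 11 places backward in the alphabet (wrapping around).
For "cave" the result is "rpkt".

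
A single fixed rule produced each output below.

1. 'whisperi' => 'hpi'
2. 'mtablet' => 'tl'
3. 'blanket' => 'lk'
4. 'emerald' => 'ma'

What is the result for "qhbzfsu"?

hf

Rule — keep one character in every 3, starting at position 2 (positions 2nd, 5th, 8th, ...).
Doing the same to "qhbzfsu": "hf".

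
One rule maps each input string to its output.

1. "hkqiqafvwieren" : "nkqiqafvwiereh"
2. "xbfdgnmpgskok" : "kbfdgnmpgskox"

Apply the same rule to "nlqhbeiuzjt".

tlqhbeiuzjn

What's happening: swap the first and last characters.
Doing the same to "nlqhbeiuzjt": "tlqhbeiuzjn".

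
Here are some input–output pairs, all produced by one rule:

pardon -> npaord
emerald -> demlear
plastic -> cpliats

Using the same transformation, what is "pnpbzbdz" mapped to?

zpndpbbz

The transformation: swap the first and last characters, then take characters alternately from the front and the back (1st, last, 2nd, 2nd-last, ...).
Working it through for "pnpbzbdz": intermediate "znpbzbdp", final "zpndpbbz".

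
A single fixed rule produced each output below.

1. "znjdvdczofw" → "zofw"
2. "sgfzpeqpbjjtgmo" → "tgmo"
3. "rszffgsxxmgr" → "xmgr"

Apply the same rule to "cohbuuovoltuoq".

The transformation: keep only the last 4 characters.
For "cohbuuovoltuoq" the result is "tuoq".

tuoq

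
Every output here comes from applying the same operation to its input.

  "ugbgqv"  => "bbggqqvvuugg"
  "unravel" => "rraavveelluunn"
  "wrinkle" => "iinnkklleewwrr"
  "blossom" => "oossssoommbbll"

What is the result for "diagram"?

The transformation: move the first 2 characters to the end (rotate left by 2), then double every character.
Working it through for "diagram": intermediate "agramdi", final "aaggrraammddii".

aaggrraammddii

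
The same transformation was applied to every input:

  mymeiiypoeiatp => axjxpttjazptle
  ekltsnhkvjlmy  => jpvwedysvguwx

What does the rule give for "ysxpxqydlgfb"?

mjdiaibjowrq

The transformation: move the last character to the front, then shift every letter 11 places forward in the alphabet (wrapping around).
Working it through for "ysxpxqydlgfb": intermediate "bysxpxqydlgf", final "mjdiaibjowrq".
(Check on "mymeiiypoeiatp": → "pmymeiiypoeiat" → "axjxpttjazptle" ✓)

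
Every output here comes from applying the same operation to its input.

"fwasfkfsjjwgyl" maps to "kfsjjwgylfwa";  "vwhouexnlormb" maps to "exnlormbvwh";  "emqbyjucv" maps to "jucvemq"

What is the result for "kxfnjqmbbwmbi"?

qmbbwmbikxf

Rule — move the first 3 characters to the end (rotate left by 3), then delete the first 2 characters.
Doing the same to "kxfnjqmbbwmbi": "qmbbwmbikxf".
(Check on "emqbyjucv": → "byjucvemq" → "jucvemq" ✓)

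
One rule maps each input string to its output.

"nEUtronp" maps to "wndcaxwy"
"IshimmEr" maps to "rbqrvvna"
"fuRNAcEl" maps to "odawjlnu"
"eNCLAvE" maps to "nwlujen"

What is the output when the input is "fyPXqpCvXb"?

The rule is to shift every letter 9 places forward in the alphabet (wrapping around), then convert every letter to lowercase.
Working it through for "fyPXqpCvXb": intermediate "ohYGzyLeGk", final "ohygzylegk".
(Check on "eNCLAvE": → "nWLUJeN" → "nwlujen" ✓)

ohygzylegk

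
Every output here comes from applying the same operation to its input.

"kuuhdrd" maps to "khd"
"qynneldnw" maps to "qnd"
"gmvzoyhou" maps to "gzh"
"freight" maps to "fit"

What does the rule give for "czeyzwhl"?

The transformation: keep one character in every 3, starting at position 1 (positions 1st, 4th, 7th, ...).
Doing the same to "czeyzwhl": "cyh".

cyh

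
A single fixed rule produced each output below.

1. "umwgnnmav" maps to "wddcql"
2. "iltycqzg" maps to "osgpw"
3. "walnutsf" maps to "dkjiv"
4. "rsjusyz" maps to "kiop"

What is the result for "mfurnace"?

The pattern: shift every letter 10 places backward in the alphabet (wrapping around), then delete the first 3 characters.
"mfurnace" → "hdqsu".

hdqsu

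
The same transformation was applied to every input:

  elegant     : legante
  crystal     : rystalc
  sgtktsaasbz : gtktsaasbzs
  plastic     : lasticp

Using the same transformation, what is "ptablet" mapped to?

Rule — move the first character to the end.
"ptablet" → "tabletp".

tabletp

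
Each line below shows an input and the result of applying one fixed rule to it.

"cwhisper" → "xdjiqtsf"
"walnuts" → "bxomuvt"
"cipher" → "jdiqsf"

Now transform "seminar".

The pattern: swap each adjacent pair of characters (1↔2, 3↔4, ...), then shift every letter 1 place forward in the alphabet (wrapping around).
On "seminar": the first step gives "esimanr", and the second then gives "ftjnbos".

ftjnbos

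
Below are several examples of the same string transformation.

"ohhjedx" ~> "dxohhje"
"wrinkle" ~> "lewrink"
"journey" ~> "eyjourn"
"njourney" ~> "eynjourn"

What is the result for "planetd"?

What's happening: move the last 2 characters to the front (rotate right by 2).
"planetd" → "tdplane".

tdplane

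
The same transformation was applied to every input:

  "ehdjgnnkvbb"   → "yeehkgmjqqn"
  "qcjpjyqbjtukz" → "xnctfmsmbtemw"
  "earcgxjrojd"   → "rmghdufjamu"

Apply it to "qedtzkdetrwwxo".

In each case the input is transformed by: shift every letter 3 places forward in the alphabet (wrapping around), then move the last 3 characters to the front (rotate right by 3).
"qedtzkdetrwwxo" → "thgwcnghwuzzar" → "zarthgwcnghwuz".

zarthgwcnghwuz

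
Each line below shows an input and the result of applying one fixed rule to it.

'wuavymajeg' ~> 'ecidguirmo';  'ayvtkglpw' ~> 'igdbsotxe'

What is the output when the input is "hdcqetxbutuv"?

What's happening: shift every letter 8 places forward in the alphabet (wrapping around).
Doing the same to "hdcqetxbutuv": "plkymbfjcbcd".

plkymbfjcbcd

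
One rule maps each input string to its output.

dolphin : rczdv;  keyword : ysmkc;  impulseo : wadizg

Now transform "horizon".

The pattern: delete the last 2 characters, then shift every letter 12 places backward in the alphabet (wrapping around).
For "horizon" the result is "vcfwn".
(Check on "impulseo": → "impuls" → "wadizg" ✓)

vcfwn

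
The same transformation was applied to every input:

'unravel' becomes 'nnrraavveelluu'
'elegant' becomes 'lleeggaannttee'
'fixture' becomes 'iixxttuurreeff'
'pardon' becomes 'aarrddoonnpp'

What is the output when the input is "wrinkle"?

rriinnkklleeww

The transformation: double every character, then move the first 2 characters to the end (rotate left by 2).
Doing the same to "wrinkle": "rriinnkklleeww".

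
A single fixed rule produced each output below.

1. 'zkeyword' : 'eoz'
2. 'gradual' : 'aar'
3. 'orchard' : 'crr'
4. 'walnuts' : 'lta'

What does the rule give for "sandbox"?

noa

In each case the input is transformed by: move the first 2 characters to the end (rotate left by 2), then keep one character in every 3, starting at position 1 (positions 1st, 4th, 7th, ...).
So "sandbox" becomes "noa".
(Check on "walnuts": → "lnutswa" → "lta" ✓)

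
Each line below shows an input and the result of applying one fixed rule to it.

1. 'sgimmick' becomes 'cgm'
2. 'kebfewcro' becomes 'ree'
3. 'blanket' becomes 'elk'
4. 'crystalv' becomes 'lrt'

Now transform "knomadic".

The transformation: move the last 2 characters to the front (rotate right by 2), then keep one character in every 3, starting at position 1 (positions 1st, 4th, 7th, ...).
Working it through for "knomadic": intermediate "icknomad", final "ina".

ina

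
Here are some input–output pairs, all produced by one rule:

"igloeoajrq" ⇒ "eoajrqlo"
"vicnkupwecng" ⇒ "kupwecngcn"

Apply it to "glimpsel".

The rule is to delete the first 2 characters, then move the first 2 characters to the end (rotate left by 2).
For "glimpsel", step one produces "impsel"; step two turns that into "pselim".

pselim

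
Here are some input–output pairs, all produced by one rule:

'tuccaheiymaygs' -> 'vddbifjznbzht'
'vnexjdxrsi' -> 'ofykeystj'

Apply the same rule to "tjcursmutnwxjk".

Looking at the pairs, the operation is to shift every letter 1 place forward in the alphabet (wrapping around), then delete the first character.
For "tjcursmutnwxjk", step one produces "ukdvstnvuoxykl"; step two turns that into "kdvstnvuoxykl".

kdvstnvuoxykl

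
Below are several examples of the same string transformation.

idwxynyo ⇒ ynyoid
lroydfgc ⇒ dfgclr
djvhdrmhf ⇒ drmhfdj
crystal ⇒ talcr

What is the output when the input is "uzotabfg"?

Looking at the pairs, the operation is to move the first 2 characters to the end (rotate left by 2), then delete the first 2 characters.
Applying both steps to "uzotabfg": "otabfguz", then "abfguz".

abfguz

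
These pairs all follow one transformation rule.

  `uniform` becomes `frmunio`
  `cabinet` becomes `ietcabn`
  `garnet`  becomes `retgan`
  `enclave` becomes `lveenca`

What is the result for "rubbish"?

Each output is the input with this applied: move the last 3 characters to the front (rotate right by 3), then swap the first and last characters.
On "rubbish": the first step gives "ishrubb", and the second then gives "bshrubi".

bshrubi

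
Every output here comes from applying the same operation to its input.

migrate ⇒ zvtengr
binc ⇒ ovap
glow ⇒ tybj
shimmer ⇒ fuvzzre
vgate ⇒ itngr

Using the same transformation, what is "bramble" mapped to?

In each case the input is transformed by: shift every letter 13 places forward in the alphabet (wrapping around) — i.e. ROT13.
So "bramble" becomes "oenzoyr".

oenzoyr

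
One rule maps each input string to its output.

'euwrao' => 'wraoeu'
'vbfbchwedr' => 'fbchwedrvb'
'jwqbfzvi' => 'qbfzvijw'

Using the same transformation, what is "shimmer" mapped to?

In each case the input is transformed by: move the first 2 characters to the end (rotate left by 2).
For "shimmer" the result is "immersh".

immersh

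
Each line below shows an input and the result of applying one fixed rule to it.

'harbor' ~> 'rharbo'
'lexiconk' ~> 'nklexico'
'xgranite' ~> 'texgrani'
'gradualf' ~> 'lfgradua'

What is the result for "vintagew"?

The transformation: move the first 2 characters to the end (rotate left by 2), then swap the front and back halves of the string.
On "vintagew": the first step gives "ntagewvi", and the second then gives "ewvintag".
(Check on "lexiconk": → "xiconkle" → "nklexico" ✓)

ewvintag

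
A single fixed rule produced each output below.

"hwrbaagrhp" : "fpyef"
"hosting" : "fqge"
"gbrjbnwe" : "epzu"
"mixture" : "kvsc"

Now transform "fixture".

dvsc

In each case the input is transformed by: shift every letter 2 places backward in the alphabet (wrapping around), then keep every other character starting from the first (positions 1st, 3rd, 5th, ...).
For "fixture", step one produces "dgvrspc"; step two turns that into "dvsc".
(Check on "hwrbaagrhp": → "fupzyyepfn" → "fpyef" ✓)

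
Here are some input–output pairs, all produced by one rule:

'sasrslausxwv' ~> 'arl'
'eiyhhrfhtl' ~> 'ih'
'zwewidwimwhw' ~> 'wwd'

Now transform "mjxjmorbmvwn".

Rule — keep every other character starting from the second (positions 2nd, 4th, 6th, ...), then delete the last 3 characters.
"mjxjmorbmvwn" → "jjobvn" → "jjo".

jjo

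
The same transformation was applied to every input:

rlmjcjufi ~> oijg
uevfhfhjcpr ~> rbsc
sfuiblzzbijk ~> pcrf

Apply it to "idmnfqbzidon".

In each case the input is transformed by: shift every letter 3 places backward in the alphabet (wrapping around), then keep only the first 4 characters.
Starting from "idmnfqbzidon": after the first operation, "fajkcnywfalk"; after the second, "fajk".

fajk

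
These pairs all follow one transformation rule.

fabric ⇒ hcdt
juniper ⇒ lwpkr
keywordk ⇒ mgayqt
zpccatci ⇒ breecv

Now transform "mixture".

okzvw

In each case the input is transformed by: shift every letter 2 places forward in the alphabet (wrapping around), then delete the last 2 characters.
On "mixture": the first step gives "okzvwtg", and the second then gives "okzvw".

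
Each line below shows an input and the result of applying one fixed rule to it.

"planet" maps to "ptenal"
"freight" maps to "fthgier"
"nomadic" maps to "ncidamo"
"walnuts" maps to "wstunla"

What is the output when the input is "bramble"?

Each output is the input with this applied: move the first character to the end, then reverse the string.
On "bramble": the first step gives "rambleb", and the second then gives "belbmar".

belbmar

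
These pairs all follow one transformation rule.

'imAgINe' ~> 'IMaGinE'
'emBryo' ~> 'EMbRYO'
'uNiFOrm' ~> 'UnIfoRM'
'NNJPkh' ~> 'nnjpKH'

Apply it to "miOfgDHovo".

MIoFGdhOVO

What's happening: flip the case of every letter.
For "miOfgDHovo" the result is "MIoFGdhOVO".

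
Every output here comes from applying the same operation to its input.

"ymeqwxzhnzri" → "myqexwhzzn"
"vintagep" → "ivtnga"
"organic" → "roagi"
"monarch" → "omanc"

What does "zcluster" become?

czults

Looking at the pairs, the operation is to swap each adjacent pair of characters (1↔2, 3↔4, ...), then delete the last 2 characters.
Doing the same to "zcluster": "czults".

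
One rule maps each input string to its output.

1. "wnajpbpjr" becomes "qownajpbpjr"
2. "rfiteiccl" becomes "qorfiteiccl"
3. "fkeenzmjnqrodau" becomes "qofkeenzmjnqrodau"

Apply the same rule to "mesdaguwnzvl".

qomesdaguwnzvl

Rule — prepend "qo".
"mesdaguwnzvl" → "qomesdaguwnzvl".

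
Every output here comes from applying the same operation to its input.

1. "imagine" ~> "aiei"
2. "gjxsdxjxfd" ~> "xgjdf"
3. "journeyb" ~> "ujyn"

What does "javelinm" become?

Looking at the pairs, the operation is to keep every other character starting from the first (positions 1st, 3rd, 5th, ...), then swap each adjacent pair of characters (1↔2, 3↔4, ...).
Starting from "javelinm": after the first operation, "jvln"; after the second, "vjnl".

vjnl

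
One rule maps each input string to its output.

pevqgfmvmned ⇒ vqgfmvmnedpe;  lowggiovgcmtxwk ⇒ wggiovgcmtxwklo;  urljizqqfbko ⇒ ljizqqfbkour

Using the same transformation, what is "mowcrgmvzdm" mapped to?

wcrgmvzdmmo

Each output is the input with this applied: move the first 2 characters to the end (rotate left by 2).
For "mowcrgmvzdm" the result is "wcrgmvzdmmo".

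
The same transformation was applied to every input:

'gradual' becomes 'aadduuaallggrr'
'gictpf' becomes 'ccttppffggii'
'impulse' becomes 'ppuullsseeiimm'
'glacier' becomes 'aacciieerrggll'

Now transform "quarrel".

aarrrreellqquu

The pattern: move the first 2 characters to the end (rotate left by 2), then double every character.
On "quarrel" that produces "aarrrreellqquu".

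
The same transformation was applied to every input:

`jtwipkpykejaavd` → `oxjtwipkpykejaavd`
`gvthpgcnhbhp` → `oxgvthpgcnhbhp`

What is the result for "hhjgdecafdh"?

What's happening: prepend "ox".
Applying that to "hhjgdecafdh" gives "oxhhjgdecafdh".

oxhhjgdecafdh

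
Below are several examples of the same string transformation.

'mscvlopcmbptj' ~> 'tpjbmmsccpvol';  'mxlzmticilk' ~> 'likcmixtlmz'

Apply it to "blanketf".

tefkbnla

In each case the input is transformed by: move the last 2 characters to the front (rotate right by 2), then take characters alternately from the front and the back (1st, last, 2nd, 2nd-last, ...).
Starting from "blanketf": after the first operation, "tfblanke"; after the second, "tefkbnla".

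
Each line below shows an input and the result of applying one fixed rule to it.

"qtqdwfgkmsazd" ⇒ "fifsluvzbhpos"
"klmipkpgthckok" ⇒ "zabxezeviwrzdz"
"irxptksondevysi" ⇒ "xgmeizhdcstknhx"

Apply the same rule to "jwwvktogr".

The transformation: shift every letter 11 places backward in the alphabet (wrapping around).
On "jwwvktogr" that produces "yllkzidvg".

yllkzidvg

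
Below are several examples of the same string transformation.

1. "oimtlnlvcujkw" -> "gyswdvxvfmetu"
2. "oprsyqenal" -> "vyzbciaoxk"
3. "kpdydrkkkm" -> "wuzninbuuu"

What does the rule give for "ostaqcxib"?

Each output is the input with this applied: shift every letter 10 places forward in the alphabet (wrapping around), then move the last character to the front.
So "ostaqcxib" becomes "lycdkamhs".

lycdkamhs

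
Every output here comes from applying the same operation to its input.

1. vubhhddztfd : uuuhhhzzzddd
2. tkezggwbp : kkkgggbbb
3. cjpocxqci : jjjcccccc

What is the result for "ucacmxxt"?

cccmmmttt

The pattern: keep one character in every 3, starting at position 2 (positions 2nd, 5th, 8th, ...), then repeat every character 3 times.
For "ucacmxxt", step one produces "cmt"; step two turns that into "cccmmmttt".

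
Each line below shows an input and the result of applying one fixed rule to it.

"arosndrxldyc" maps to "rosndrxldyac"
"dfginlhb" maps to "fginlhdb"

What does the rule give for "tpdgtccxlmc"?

In each case the input is transformed by: swap the first and last characters, then move the first character to the end.
On "tpdgtccxlmc" that produces "pdgtccxlmtc".

pdgtccxlmtc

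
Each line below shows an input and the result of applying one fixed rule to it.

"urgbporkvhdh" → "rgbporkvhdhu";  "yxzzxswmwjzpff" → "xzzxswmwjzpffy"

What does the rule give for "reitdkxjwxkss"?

The rule is to move the first character to the end.
So "reitdkxjwxkss" becomes "eitdkxjwxkssr".

eitdkxjwxkssr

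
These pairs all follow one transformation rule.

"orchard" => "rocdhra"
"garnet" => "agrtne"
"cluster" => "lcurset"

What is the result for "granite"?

The transformation: move the first character to the end, then take characters alternately from the front and the back (1st, last, 2nd, 2nd-last, ...).
"granite" → "raniteg" → "rgaenti".

rgaenti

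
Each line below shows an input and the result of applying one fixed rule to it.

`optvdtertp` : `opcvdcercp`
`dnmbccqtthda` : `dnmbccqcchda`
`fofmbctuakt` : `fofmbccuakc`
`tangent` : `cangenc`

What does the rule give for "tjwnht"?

What's happening: replace every "t" with "c".
So "tjwnht" becomes "cjwnhc".

cjwnhc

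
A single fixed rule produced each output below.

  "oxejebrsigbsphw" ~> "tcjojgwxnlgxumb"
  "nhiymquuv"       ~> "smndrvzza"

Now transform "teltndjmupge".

What's happening: shift every letter 5 places forward in the alphabet (wrapping around).
On "teltndjmupge" that produces "yjqysiorzulj".

yjqysiorzulj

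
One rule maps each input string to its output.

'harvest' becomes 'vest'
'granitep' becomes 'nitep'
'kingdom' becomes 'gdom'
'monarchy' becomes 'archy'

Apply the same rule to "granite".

The rule is to delete the first 3 characters.
On "granite" that produces "nite".

nite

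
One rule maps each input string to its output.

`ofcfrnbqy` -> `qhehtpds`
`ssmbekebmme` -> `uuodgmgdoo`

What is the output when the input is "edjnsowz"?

gflpuqy

The rule is to shift every letter 2 places forward in the alphabet (wrapping around), then delete the last character.
Starting from "edjnsowz": after the first operation, "gflpuqyb"; after the second, "gflpuqy".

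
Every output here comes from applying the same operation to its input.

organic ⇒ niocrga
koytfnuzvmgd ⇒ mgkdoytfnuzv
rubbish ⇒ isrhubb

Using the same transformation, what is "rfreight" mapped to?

In each case the input is transformed by: swap the first and last characters, then move the last 3 characters to the front (rotate right by 3).
Applying both steps to "rfreight": "tfreighr", then "ghrtfrei".

ghrtfrei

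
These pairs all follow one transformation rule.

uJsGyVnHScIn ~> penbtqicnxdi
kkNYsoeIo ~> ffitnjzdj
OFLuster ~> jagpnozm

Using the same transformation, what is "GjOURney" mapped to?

bejpmizt

The rule is to shift every letter 5 places backward in the alphabet (wrapping around), then convert every letter to lowercase.
For "GjOURney" the result is "bejpmizt".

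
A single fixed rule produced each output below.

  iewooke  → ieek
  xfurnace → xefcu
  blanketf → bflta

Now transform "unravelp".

The rule is to take characters alternately from the front and the back (1st, last, 2nd, 2nd-last, ...), then delete the last 3 characters.
For "unravelp", step one produces "upnlreav"; step two turns that into "upnlr".

upnlr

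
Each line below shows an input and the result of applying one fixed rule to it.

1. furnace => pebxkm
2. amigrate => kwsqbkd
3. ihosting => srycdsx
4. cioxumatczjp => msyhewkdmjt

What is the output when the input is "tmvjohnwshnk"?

The rule is to delete the last character, then shift every letter 10 places forward in the alphabet (wrapping around).
So "tmvjohnwshnk" becomes "dwftyrxgcrx".

dwftyrxgcrx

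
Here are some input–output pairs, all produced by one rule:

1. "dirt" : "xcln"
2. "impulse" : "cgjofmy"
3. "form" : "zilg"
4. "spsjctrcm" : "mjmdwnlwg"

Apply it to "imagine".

cguachy

Each output is the input with this applied: shift every letter 6 places backward in the alphabet (wrapping around).
Applying that to "imagine" gives "cguachy".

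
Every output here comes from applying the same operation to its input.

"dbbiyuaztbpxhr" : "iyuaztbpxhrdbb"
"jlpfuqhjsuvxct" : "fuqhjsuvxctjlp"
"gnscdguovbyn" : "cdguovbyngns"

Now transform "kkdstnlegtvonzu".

The transformation: move the first 3 characters to the end (rotate left by 3).
Applying that to "kkdstnlegtvonzu" gives "stnlegtvonzukkd".

stnlegtvonzukkd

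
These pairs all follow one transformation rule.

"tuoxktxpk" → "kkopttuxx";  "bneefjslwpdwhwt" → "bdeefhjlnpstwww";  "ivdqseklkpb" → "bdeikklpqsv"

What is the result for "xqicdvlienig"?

The rule is to sort the characters into alphabetical order.
On "xqicdvlienig" that produces "cdegiiilnqvx".

cdegiiilnqvx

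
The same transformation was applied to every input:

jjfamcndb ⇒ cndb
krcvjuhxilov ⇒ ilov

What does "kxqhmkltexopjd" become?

The pattern: keep only the last 4 characters.
So "kxqhmkltexopjd" becomes "opjd".

opjd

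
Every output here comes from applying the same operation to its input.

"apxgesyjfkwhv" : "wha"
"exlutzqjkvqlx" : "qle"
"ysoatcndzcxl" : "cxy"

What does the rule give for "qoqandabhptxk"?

txq

The transformation: swap the first and last characters, then keep only the last 3 characters.
Applying both steps to "qoqandabhptxk": "koqandabhptxq", then "txq".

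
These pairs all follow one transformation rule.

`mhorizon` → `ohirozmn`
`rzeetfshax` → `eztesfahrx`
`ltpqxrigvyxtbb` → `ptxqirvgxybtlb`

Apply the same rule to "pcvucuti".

vccutupi

The rule is to move the first character to the end, then swap each adjacent pair of characters (1↔2, 3↔4, ...).
Applying both steps to "pcvucuti": "cvucutip", then "vccutupi".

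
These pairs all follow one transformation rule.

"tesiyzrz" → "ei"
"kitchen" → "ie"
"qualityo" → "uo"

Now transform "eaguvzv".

au

Each output is the input with this applied: keep every other character starting from the second (positions 2nd, 4th, 6th, ...), then keep only the vowels.
For "eaguvzv", step one produces "auz"; step two turns that into "au".
(Check on "tesiyzrz": → "eizz" → "ei" ✓)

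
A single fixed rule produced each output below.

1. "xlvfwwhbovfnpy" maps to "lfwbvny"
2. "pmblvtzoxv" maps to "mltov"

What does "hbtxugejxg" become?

bxgjg

What's happening: keep every other character starting from the second (positions 2nd, 4th, 6th, ...).
On "hbtxugejxg" that produces "bxgjg".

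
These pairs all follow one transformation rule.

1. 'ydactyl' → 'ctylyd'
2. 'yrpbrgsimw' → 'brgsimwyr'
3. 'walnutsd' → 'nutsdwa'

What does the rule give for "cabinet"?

inetca

The pattern: move the first 3 characters to the end (rotate left by 3), then delete the last character.
For "cabinet", step one produces "inetcab"; step two turns that into "inetca".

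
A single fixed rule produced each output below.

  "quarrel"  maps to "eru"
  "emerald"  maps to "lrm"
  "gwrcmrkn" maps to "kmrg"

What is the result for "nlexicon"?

Looking at the pairs, the operation is to reverse the string, then keep every other character starting from the second (positions 2nd, 4th, 6th, ...).
Working it through for "nlexicon": intermediate "nocixeln", final "oien".

oien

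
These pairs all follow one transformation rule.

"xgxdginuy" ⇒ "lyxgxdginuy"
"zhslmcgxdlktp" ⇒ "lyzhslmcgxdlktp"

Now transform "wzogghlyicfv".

lywzogghlyicfv

In each case the input is transformed by: prepend "ly".
On "wzogghlyicfv" that produces "lywzogghlyicfv".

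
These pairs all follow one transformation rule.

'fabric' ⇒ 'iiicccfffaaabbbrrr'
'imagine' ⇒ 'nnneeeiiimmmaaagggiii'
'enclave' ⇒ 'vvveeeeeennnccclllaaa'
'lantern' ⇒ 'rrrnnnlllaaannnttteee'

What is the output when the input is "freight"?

Rule — move the last 2 characters to the front (rotate right by 2), then repeat every character 3 times.
"freight" → "htfreig" → "hhhtttfffrrreeeiiiggg".

hhhtttfffrrreeeiiiggg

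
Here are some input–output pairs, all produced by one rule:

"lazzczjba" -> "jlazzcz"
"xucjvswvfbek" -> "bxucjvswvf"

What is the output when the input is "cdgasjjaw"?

In each case the input is transformed by: delete the last 2 characters, then move the last character to the front.
"cdgasjjaw" → "cdgasjj" → "jcdgasj".

jcdgasj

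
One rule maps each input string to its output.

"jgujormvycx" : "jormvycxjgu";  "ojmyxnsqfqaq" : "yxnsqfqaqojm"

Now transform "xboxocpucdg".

xocpucdgxbo

Each output is the input with this applied: move the first 3 characters to the end (rotate left by 3).
"xboxocpucdg" → "xocpucdgxbo".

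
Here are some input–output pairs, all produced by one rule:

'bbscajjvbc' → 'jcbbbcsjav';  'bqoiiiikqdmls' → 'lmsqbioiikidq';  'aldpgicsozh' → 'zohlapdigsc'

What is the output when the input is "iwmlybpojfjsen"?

The transformation: swap each adjacent pair of characters (1↔2, 3↔4, ...), then move the last 3 characters to the front (rotate right by 3).
Applying both steps to "iwmlybpojfjsen": "wilmbyopfjsjne", then "jnewilmbyopfjs".

jnewilmbyopfjs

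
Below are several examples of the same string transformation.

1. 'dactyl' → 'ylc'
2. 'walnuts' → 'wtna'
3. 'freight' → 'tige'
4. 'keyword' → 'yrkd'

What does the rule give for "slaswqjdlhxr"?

What's happening: sort the characters into reverse alphabetical order, then keep every other character starting from the first (positions 1st, 3rd, 5th, ...).
"slaswqjdlhxr" → "xwssrqlljhda" → "xsrljd".
(Check on "freight": → "trihgfe" → "tige" ✓)

xsrljd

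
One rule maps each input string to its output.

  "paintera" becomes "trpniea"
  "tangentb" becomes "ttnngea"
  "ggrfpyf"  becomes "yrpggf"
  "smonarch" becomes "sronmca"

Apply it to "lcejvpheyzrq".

zyvrpljheec

Each output is the input with this applied: delete the last character, then sort the characters into reverse alphabetical order.
Applying both steps to "lcejvpheyzrq": "lcejvpheyzr", then "zyvrpljheec".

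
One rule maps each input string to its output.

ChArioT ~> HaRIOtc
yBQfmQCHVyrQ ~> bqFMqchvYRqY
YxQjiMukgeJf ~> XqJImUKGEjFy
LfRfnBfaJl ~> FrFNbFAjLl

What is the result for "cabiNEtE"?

Each output is the input with this applied: flip the case of every letter, then move the first character to the end.
Starting from "cabiNEtE": after the first operation, "CABIneTe"; after the second, "ABIneTeC".

ABIneTeC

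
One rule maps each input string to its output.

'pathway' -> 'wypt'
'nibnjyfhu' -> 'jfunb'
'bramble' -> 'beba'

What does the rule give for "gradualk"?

Each output is the input with this applied: keep every other character starting from the first (positions 1st, 3rd, 5th, ...), then move the first 2 characters to the end (rotate left by 2).
For "gradualk", step one produces "gaul"; step two turns that into "ulga".
(Check on "bramble": → "babe" → "beba" ✓)

ulga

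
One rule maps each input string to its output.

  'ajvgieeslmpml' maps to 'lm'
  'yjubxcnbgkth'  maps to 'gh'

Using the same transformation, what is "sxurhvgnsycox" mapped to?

Each output is the input with this applied: keep one character in every 3, starting at position 3 (positions 3rd, 6th, 9th, ...), then keep only the last 2 characters.
Working it through for "sxurhvgnsycox": intermediate "uvso", final "so".

so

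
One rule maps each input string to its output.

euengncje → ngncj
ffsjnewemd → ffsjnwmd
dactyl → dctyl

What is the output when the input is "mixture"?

mxtr

The pattern: remove every vowel.
On "mixture" that produces "mxtr".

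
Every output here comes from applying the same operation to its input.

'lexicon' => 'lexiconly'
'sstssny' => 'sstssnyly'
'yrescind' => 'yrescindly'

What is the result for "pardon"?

pardonly

The transformation: append "ly".
For "pardon" the result is "pardonly".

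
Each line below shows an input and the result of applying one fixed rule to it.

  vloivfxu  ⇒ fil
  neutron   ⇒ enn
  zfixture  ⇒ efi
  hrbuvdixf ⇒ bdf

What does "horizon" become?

Rule — sort the characters into alphabetical order, then keep only the first 3 characters.
On "horizon": the first step gives "hinoorz", and the second then gives "hin".
(Check on "hrbuvdixf": → "bdfhiruvx" → "bdf" ✓)

hin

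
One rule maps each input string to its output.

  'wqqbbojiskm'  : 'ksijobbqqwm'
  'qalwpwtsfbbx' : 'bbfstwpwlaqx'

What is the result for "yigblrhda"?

Each output is the input with this applied: move the last character to the front, then reverse the string.
On "yigblrhda": the first step gives "ayigblrhd", and the second then gives "dhrlbgiya".

dhrlbgiya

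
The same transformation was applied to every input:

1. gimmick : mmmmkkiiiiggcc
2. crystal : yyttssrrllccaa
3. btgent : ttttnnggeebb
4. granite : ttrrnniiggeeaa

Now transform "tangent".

Looking at the pairs, the operation is to double every character, then sort the characters into reverse alphabetical order.
For "tangent", step one produces "ttaannggeenntt"; step two turns that into "ttttnnnnggeeaa".
(Check on "gimmick": → "ggiimmmmiicckk" → "mmmmkkiiiiggcc" ✓)

ttttnnnnggeeaa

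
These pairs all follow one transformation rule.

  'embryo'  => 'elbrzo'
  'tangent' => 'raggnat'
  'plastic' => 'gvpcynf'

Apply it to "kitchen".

uraxvgp

In each case the input is transformed by: move the last 3 characters to the front (rotate right by 3), then shift every letter 13 places forward in the alphabet (wrapping around) — i.e. ROT13.
Starting from "kitchen": after the first operation, "henkitc"; after the second, "uraxvgp".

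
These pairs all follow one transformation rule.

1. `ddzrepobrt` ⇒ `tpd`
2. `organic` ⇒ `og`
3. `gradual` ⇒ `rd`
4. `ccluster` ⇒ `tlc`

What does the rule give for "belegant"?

nea

In each case the input is transformed by: sort the characters into reverse alphabetical order, then keep one character in every 3, starting at position 2 (positions 2nd, 5th, 8th, ...).
Starting from "belegant": after the first operation, "tnlgeeba"; after the second, "nea".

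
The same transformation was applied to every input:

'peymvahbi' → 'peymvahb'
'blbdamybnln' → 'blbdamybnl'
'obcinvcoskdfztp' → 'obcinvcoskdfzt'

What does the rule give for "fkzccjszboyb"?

The rule is to delete the last character.
"fkzccjszboyb" → "fkzccjszboy".

fkzccjszboy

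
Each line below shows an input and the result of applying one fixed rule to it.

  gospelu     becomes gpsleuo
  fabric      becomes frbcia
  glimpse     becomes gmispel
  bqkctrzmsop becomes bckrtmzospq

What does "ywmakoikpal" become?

Rule — swap each adjacent pair of characters (1↔2, 3↔4, ...), then move the first character to the end.
Starting from "ywmakoikpal": after the first operation, "wyamokkiapl"; after the second, "yamokkiaplw".

yamokkiaplw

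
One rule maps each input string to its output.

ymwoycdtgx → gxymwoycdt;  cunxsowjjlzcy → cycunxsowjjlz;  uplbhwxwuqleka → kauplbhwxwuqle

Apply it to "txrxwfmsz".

In each case the input is transformed by: move the last 2 characters to the front (rotate right by 2).
For "txrxwfmsz" the result is "sztxrxwfm".

sztxrxwfm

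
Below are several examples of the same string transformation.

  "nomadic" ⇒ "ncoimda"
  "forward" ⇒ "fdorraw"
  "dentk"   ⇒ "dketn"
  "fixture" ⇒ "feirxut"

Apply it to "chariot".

In each case the input is transformed by: take characters alternately from the front and the back (1st, last, 2nd, 2nd-last, ...).
So "chariot" becomes "cthoair".

cthoair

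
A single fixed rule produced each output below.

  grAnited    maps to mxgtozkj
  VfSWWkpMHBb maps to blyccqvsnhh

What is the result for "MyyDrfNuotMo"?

seejxltauzsu

The rule is to shift every letter 6 places forward in the alphabet (wrapping around), then convert every letter to lowercase.
"MyyDrfNuotMo" → "SeeJxlTauzSu" → "seejxltauzsu".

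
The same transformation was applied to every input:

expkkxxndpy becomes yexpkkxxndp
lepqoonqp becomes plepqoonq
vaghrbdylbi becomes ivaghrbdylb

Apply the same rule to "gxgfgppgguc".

cgxgfgppggu

The transformation: move the last character to the front.
On "gxgfgppgguc" that produces "cgxgfgppggu".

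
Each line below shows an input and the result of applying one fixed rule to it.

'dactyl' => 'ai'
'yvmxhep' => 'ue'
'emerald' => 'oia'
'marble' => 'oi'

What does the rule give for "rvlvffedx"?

oiau

What's happening: shift every letter 3 places backward in the alphabet (wrapping around), then keep only the vowels.
For "rvlvffedx", step one produces "osisccbau"; step two turns that into "oiau".
(Check on "dactyl": → "axzqvi" → "ai" ✓)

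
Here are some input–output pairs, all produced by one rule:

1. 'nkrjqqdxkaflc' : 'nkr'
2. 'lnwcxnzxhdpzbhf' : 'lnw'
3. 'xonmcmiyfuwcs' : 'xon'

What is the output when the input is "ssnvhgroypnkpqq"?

ssn

Looking at the pairs, the operation is to keep only the first 3 characters.
For "ssnvhgroypnkpqq" the result is "ssn".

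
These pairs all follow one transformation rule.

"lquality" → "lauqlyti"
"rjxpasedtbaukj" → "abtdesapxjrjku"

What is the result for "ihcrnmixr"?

mnrchirxi

The transformation: move the last 3 characters to the front (rotate right by 3), then reverse the string.
Applying both steps to "ihcrnmixr": "ixrihcrnm", then "mnrchirxi".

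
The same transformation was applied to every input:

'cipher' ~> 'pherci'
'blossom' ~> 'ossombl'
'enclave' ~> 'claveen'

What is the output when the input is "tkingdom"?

The pattern: move the first 2 characters to the end (rotate left by 2).
On "tkingdom" that produces "ingdomtk".

ingdomtk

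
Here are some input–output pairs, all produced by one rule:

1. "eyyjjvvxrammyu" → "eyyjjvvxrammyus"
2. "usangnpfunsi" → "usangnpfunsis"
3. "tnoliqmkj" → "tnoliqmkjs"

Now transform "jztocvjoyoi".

jztocvjoyois

Rule — append "s".
Doing the same to "jztocvjoyoi": "jztocvjoyois".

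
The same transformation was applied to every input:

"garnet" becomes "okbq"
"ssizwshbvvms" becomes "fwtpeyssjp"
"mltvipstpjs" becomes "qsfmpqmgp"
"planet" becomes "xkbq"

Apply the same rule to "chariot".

xoflq

Each output is the input with this applied: delete the first 2 characters, then shift every letter 3 places backward in the alphabet (wrapping around).
"chariot" → "ariot" → "xoflq".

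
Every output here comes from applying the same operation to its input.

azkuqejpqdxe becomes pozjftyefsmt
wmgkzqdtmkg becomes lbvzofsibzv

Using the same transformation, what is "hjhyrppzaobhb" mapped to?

wywngeeopdqwq

In each case the input is transformed by: shift every letter 11 places backward in the alphabet (wrapping around).
So "hjhyrppzaobhb" becomes "wywngeeopdqwq".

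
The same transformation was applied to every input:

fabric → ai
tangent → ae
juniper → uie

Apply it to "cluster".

ue

Rule — keep only the vowels.
For "cluster" the result is "ue".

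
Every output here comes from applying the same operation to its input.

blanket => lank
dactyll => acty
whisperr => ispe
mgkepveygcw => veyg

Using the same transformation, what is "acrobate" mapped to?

roba

Looking at the pairs, the operation is to move the last 2 characters to the front (rotate right by 2), then keep only the last 4 characters.
On "acrobate": the first step gives "teacroba", and the second then gives "roba".
(Check on "mgkepveygcw": → "cwmgkepveyg" → "veyg" ✓)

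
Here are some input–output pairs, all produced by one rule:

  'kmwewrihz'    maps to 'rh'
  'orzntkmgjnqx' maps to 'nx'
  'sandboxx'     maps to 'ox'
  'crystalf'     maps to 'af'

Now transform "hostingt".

What's happening: keep every other character starting from the second (positions 2nd, 4th, 6th, ...), then keep only the last 2 characters.
Working it through for "hostingt": intermediate "otnt", final "nt".

nt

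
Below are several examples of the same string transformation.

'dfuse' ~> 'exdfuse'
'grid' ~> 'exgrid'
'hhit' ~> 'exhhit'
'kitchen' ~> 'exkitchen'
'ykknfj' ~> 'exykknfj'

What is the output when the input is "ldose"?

exldose

Rule — prepend "ex".
Doing the same to "ldose": "exldose".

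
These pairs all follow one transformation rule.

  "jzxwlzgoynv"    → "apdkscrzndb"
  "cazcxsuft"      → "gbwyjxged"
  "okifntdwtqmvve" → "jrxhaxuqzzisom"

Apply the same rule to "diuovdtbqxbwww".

szhxfubfaaahmy

Rule — shift every letter 4 places forward in the alphabet (wrapping around), then move the first 3 characters to the end (rotate left by 3).
On "diuovdtbqxbwww": the first step gives "hmyszhxfubfaaa", and the second then gives "szhxfubfaaahmy".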